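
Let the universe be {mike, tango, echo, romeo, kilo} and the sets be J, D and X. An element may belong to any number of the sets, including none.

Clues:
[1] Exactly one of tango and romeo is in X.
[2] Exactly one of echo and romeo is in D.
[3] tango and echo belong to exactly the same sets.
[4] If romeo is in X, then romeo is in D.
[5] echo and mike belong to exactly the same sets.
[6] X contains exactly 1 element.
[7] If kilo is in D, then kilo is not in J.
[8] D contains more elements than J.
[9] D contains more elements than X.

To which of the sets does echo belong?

echo: none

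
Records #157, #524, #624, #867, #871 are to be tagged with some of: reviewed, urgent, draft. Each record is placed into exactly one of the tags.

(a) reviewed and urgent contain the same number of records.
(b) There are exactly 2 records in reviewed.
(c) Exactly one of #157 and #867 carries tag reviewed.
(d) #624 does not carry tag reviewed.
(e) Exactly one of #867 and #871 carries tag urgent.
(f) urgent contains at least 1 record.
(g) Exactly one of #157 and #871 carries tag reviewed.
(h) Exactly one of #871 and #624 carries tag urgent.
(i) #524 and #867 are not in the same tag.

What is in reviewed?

From (d): #624 ∉ reviewed.
Suppose #157 ∉ reviewed: no assignment then satisfies all the clues, so #157 ∈ reviewed.

reviewed = {#157, #524}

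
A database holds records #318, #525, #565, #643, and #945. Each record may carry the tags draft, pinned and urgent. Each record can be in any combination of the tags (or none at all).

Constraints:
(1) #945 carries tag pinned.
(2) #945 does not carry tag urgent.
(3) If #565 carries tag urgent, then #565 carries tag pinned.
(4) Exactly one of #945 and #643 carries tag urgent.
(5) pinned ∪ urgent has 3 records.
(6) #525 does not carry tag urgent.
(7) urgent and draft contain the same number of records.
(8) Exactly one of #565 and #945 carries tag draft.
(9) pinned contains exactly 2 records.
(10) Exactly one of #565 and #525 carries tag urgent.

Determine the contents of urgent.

From (1): #945 ∈ pinned.
From (2): #945 ∉ urgent.
From (6): #525 ∉ urgent.
(4) (exactly one): #643 ∈ urgent.
(10) (exactly one): #565 ∈ urgent.
(3): #565 ∈ pinned.
(9): pinned already has 2, so the rest are out.
Suppose #318 ∈ urgent: no assignment then satisfies all the clues, so #318 ∉ urgent.

urgent = {#565, #643}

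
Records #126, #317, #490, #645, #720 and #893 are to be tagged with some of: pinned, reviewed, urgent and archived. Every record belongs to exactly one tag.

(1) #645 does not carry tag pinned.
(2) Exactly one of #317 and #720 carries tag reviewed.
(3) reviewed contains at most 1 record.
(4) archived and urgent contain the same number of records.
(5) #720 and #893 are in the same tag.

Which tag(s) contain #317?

#317: reviewed

From (1): #645 ∉ pinned.
Suppose #317 ∈ pinned: no assignment then satisfies all the clues, so #317 ∉ pinned.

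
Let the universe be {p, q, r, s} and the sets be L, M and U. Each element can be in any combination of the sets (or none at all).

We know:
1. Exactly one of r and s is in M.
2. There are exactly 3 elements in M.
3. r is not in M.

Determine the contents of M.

M = {p, q, s}

From (3): r ∉ M.
(1) (exactly one): s ∈ M.
(2): only 3 candidates remain for M, so all are in.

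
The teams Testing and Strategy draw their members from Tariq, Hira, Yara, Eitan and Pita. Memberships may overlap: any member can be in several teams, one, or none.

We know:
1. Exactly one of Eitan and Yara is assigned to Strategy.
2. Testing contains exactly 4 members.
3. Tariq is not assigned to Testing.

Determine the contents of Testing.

Testing = {Eitan, Hira, Pita, Yara}

From (3): Tariq ∉ Testing.
(2): only 4 candidates remain for Testing, so all are in.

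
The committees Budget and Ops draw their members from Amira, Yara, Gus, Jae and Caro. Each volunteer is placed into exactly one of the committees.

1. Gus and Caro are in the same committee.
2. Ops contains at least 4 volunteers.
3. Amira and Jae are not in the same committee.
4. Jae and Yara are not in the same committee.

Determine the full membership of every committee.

Budget = {Jae}; Ops = {Amira, Caro, Gus, Yara}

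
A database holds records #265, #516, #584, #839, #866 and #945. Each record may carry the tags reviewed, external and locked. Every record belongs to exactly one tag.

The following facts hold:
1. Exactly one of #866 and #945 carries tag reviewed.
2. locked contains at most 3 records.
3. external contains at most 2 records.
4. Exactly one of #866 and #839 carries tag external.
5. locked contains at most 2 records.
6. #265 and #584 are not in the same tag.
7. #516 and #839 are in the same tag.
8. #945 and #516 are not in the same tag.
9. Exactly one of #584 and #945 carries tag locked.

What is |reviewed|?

2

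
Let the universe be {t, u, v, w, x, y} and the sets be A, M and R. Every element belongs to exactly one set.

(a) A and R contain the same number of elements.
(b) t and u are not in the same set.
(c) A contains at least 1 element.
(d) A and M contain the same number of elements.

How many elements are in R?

2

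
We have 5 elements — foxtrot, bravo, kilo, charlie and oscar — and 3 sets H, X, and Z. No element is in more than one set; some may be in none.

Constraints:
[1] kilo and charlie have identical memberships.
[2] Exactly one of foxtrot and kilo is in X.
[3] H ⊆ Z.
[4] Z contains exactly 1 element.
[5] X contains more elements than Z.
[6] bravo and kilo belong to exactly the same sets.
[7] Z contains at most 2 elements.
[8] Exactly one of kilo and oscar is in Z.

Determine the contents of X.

X = {bravo, charlie, kilo}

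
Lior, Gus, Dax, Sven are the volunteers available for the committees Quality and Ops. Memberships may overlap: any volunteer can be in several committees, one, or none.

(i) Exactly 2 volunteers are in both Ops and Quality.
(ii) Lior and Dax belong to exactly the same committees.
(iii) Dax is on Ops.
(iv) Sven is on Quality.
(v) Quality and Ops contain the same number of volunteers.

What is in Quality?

Quality = {Dax, Lior, Sven}

From (iii): Dax ∈ Ops.
From (iv): Sven ∈ Quality.
(ii): Lior matches Dax: Lior ∈ Ops.
Suppose Lior ∉ Quality: no assignment then satisfies all the clues, so Lior ∈ Quality.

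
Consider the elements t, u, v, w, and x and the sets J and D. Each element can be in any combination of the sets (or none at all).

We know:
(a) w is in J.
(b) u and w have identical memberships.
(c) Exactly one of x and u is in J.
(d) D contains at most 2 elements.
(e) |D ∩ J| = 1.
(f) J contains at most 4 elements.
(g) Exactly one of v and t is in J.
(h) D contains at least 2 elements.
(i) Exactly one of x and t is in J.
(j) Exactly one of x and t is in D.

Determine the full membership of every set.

J = {t, u, w}; D = {t, v}

From (a): w ∈ J.
(b): u matches w: u ∈ J.
(c) (exactly one): x ∉ J.
(i) (exactly one): t ∈ J.
(g) (exactly one): v ∉ J.
Suppose t ∉ D: no assignment then satisfies all the clues, so t ∈ D.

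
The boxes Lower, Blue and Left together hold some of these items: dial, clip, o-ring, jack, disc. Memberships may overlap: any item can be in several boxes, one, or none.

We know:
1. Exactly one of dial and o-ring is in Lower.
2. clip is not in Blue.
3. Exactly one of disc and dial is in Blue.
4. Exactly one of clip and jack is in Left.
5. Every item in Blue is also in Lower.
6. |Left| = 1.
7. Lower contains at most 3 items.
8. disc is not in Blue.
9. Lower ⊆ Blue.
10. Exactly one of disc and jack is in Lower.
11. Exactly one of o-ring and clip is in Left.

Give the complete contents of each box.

From (2): clip ∉ Blue.
From (8): disc ∉ Blue.
(3) (exactly one): dial ∈ Blue.
(5) with dial ∈ Blue: dial ∈ Lower.
(9) contrapositive: clip ∉ Lower.
(9) contrapositive: disc ∉ Lower.
(10) (exactly one): jack ∈ Lower.
(1) (exactly one): o-ring ∉ Lower.
(5) contrapositive: o-ring ∉ Blue.
(9) with jack ∈ Lower: jack ∈ Blue.
Suppose dial ∈ Left: no assignment then satisfies all the clues, so dial ∉ Left.

Lower = {dial, jack}; Blue = {dial, jack}; Left = {clip}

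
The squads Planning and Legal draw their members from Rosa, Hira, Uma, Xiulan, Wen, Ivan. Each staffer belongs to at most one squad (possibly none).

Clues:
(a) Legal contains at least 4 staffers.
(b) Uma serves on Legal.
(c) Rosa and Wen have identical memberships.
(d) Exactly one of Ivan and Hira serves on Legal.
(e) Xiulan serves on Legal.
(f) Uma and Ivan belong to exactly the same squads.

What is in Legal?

Legal = {Ivan, Rosa, Uma, Wen, Xiulan}

From (b): Uma ∈ Legal.
From (e): Xiulan ∈ Legal.
(f): Ivan matches Uma: Ivan ∉ Planning.
(f): Ivan matches Uma: Ivan ∈ Legal.
(d) (exactly one): Hira ∉ Legal.
Suppose Rosa ∉ Legal: no assignment then satisfies all the clues, so Rosa ∈ Legal.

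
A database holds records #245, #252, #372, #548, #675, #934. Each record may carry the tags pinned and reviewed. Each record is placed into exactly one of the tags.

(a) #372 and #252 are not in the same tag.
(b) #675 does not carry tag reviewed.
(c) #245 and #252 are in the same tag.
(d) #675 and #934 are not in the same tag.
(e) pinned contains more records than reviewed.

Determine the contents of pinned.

pinned = {#245, #252, #548, #675}

From (b): #675 ∉ reviewed.
Only one tag left: #675 ∈ pinned.
(d): #934 ∉ pinned.
Only one tag left: #934 ∈ reviewed.
Suppose #245 ∉ pinned: no assignment then satisfies all the clues, so #245 ∈ pinned.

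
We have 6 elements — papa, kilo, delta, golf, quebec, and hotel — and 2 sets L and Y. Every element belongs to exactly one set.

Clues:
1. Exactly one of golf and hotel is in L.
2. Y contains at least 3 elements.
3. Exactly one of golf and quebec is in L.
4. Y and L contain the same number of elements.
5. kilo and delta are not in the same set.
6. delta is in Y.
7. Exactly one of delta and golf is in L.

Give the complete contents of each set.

L = {golf, kilo, papa}; Y = {delta, hotel, quebec}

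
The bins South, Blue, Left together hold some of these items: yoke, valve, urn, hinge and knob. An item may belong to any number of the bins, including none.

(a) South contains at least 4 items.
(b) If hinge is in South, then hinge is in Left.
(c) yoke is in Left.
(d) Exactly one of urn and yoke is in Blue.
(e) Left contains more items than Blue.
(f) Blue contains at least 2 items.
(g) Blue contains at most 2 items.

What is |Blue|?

2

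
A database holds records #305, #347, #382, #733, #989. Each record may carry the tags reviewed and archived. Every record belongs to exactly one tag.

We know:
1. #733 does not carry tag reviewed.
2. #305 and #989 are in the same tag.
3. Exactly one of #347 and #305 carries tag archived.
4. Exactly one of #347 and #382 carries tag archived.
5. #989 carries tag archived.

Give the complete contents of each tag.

reviewed = {#347}; archived = {#305, #382, #733, #989}

From (1): #733 ∉ reviewed.
From (5): #989 ∈ archived.
(2): #305 matches #989: #305 ∉ reviewed.
(2): #305 matches #989: #305 ∈ archived.
(3) (exactly one): #347 ∉ archived.
(4) (exactly one): #382 ∈ archived.
Only one tag left: #347 ∈ reviewed.
Only one tag left: #733 ∈ archived.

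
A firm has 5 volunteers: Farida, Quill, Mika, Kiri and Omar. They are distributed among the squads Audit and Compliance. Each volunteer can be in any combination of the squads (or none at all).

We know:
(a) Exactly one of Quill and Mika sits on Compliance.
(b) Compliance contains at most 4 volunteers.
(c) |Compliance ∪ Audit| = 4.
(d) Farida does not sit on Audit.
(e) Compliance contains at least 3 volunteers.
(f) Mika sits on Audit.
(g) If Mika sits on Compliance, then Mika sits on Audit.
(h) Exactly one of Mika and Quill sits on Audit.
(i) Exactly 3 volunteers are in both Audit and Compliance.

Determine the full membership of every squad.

From (d): Farida ∉ Audit.
From (f): Mika ∈ Audit.
(h) (exactly one): Quill ∉ Audit.
Suppose Farida ∉ Compliance: no assignment then satisfies all the clues, so Farida ∈ Compliance.

Audit = {Kiri, Mika, Omar}; Compliance = {Farida, Kiri, Mika, Omar}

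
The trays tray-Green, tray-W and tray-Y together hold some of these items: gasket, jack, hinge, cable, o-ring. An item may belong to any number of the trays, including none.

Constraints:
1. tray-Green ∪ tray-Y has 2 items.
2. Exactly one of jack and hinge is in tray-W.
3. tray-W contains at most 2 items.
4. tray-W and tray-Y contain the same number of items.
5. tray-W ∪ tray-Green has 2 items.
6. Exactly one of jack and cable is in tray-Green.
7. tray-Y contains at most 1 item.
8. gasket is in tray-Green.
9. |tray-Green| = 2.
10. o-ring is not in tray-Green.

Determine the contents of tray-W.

tray-W = {jack}

From (8): gasket ∈ tray-Green.
From (10): o-ring ∉ tray-Green.
Suppose gasket ∈ tray-W: no assignment then satisfies all the clues, so gasket ∉ tray-W.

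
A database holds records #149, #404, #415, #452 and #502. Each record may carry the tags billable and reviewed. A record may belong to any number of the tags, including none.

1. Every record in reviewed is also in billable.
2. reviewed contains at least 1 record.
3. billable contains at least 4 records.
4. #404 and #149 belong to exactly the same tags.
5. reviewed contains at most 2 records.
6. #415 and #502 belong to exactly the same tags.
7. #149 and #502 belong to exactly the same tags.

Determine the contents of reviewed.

reviewed = {#452}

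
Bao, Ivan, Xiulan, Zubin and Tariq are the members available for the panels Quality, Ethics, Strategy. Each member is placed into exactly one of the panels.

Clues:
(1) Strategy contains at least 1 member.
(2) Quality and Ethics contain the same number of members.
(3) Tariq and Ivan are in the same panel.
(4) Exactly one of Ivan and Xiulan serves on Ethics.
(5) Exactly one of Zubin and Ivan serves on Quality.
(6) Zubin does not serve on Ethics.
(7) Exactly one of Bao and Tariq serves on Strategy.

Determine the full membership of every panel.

Quality = {Xiulan, Zubin}; Ethics = {Ivan, Tariq}; Strategy = {Bao}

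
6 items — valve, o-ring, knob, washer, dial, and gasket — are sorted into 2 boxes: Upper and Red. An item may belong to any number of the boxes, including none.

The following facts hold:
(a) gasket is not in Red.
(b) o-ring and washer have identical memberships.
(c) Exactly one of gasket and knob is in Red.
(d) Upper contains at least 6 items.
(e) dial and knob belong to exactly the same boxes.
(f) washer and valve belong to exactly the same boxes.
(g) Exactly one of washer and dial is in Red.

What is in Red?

From (a): gasket ∉ Red.
(c) (exactly one): knob ∈ Red.
(d): only 6 candidates remain for Upper, so all are in.
(e): dial matches knob: dial ∈ Red.
(g) (exactly one): washer ∉ Red.
(b): o-ring matches washer: o-ring ∉ Red.
(f): valve matches washer: valve ∉ Red.

Red = {dial, knob}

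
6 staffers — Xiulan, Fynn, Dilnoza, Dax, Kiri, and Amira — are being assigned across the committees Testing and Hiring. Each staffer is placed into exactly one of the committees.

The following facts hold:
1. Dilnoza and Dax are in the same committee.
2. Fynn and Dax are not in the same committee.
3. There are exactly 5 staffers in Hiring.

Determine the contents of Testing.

Testing = {Fynn}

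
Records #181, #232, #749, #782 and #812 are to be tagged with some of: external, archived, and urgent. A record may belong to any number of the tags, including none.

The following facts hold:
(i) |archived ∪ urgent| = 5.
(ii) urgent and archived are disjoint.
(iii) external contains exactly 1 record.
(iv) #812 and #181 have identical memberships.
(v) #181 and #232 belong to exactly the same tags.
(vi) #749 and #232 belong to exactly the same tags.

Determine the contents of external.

external = {#782}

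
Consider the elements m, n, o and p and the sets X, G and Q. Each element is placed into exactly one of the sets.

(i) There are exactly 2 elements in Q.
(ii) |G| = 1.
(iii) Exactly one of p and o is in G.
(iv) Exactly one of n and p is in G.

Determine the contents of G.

G = {p}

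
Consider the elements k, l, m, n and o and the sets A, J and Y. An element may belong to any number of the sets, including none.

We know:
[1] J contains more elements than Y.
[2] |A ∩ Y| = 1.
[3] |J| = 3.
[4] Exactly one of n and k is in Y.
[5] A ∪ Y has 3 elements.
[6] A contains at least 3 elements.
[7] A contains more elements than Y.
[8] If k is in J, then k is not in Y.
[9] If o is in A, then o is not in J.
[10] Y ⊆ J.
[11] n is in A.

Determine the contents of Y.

Y = {n}

From (11): n ∈ A.
Suppose k ∈ Y: no assignment then satisfies all the clues, so k ∉ Y.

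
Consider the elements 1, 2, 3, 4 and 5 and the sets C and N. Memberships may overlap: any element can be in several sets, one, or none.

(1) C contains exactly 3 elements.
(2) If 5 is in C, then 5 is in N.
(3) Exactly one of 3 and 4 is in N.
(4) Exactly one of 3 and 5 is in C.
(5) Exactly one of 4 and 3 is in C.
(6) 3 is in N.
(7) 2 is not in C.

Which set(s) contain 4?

From (6): 3 ∈ N.
From (7): 2 ∉ C.
(3) (exactly one): 4 ∉ N.
Suppose 4 ∉ C: no assignment then satisfies all the clues, so 4 ∈ C.

4: C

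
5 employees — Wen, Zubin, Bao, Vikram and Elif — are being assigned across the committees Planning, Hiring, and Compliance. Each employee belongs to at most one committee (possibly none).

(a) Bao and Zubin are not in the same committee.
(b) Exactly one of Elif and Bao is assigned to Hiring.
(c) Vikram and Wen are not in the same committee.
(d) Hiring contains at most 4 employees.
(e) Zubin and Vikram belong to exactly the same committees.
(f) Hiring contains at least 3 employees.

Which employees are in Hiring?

Hiring = {Elif, Vikram, Zubin}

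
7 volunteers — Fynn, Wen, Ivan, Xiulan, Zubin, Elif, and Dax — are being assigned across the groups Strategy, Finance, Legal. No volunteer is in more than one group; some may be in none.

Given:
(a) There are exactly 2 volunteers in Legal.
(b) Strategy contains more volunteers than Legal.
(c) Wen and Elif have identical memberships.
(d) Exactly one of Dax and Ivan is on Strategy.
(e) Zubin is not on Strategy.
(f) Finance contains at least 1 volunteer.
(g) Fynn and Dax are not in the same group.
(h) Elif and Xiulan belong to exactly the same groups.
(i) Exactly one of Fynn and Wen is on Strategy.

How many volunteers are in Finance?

1

From (e): Zubin ∉ Strategy.
Suppose Fynn ∈ Strategy: no assignment then satisfies all the clues, so Fynn ∉ Strategy.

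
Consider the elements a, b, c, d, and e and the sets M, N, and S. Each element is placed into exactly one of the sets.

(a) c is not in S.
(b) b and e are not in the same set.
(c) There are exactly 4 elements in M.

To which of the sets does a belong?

From (a): c ∉ S.
Suppose a ∉ M: no assignment then satisfies all the clues, so a ∈ M.

a: M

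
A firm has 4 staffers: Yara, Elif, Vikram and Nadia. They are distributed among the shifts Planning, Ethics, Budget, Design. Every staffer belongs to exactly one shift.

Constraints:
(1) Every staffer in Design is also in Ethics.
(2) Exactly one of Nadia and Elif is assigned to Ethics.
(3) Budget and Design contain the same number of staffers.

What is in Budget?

Budget = {}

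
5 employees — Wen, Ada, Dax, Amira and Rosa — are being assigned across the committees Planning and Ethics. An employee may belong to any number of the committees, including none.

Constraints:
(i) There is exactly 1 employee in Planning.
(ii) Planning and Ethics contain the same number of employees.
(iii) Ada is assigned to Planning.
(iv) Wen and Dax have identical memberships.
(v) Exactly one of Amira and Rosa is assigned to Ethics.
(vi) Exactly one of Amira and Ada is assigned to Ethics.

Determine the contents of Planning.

From (iii): Ada ∈ Planning.
(i): Planning already has 1, so the rest are out.

Planning = {Ada}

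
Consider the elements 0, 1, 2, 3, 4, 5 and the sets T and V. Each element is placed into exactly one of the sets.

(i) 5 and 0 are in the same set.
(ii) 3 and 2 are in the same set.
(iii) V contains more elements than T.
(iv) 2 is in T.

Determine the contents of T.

T = {2, 3}

From (iv): 2 ∈ T.
(ii): 3 matches 2: 3 ∈ T.
Suppose 0 ∈ T: no assignment then satisfies all the clues, so 0 ∉ T.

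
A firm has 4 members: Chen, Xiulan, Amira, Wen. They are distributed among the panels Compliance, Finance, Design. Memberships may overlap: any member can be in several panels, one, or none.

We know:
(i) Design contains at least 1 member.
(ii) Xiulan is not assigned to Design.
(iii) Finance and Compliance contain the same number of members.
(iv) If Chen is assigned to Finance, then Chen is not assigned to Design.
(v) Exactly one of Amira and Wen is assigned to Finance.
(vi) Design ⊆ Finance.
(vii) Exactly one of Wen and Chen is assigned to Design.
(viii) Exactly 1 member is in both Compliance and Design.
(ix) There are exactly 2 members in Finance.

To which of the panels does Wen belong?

Wen: Compliance, Design, Finance

From (ii): Xiulan ∉ Design.
Suppose Wen ∉ Compliance: no assignment then satisfies all the clues, so Wen ∈ Compliance.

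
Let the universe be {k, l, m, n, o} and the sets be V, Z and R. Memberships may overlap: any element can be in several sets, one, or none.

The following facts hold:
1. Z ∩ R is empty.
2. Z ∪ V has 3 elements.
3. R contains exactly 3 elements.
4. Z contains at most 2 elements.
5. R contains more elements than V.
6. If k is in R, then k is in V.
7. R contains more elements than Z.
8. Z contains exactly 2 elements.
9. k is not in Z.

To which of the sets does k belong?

k: R, V

From (9): k ∉ Z.
Suppose k ∉ V: no assignment then satisfies all the clues, so k ∈ V.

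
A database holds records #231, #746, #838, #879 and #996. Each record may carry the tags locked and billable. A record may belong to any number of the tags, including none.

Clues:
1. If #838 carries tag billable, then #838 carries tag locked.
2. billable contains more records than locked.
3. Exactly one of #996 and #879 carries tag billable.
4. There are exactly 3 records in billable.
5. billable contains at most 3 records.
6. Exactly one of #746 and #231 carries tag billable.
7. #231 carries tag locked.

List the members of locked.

From (7): #231 ∈ locked.
Suppose #746 ∈ locked: no assignment then satisfies all the clues, so #746 ∉ locked.

locked = {#231, #838}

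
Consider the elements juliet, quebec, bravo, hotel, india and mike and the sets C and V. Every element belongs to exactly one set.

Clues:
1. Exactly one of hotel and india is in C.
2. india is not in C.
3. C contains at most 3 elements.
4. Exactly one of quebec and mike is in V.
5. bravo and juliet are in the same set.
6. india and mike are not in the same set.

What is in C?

C = {hotel, mike}

From (2): india ∉ C.
(1) (exactly one): hotel ∈ C.
Only one set left: india ∈ V.
(6): mike ∉ V.
Only one set left: mike ∈ C.
(4) (exactly one): quebec ∈ V.
Suppose juliet ∈ C: no assignment then satisfies all the clues, so juliet ∉ C.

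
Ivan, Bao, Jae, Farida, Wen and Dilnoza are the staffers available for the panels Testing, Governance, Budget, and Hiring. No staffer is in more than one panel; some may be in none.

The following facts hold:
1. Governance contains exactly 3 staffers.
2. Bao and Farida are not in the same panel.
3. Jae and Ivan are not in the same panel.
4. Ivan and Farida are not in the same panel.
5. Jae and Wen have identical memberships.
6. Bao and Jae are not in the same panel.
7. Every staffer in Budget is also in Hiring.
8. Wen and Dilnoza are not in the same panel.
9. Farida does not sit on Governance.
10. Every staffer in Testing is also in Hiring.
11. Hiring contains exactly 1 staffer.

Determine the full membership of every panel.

Testing = {}; Governance = {Bao, Dilnoza, Ivan}; Budget = {}; Hiring = {Farida}

From (9): Farida ∉ Governance.
Suppose Ivan ∈ Testing: no assignment then satisfies all the clues, so Ivan ∉ Testing.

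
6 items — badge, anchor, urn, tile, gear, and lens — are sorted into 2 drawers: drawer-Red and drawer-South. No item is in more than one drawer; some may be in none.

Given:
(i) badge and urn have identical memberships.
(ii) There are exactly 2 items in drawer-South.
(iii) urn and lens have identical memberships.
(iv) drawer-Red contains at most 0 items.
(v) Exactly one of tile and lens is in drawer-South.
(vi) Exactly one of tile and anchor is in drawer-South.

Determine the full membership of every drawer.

drawer-Red = {}; drawer-South = {gear, tile}

(iv): drawer-Red already has 0, so the rest are out.
Suppose badge ∈ drawer-South: no assignment then satisfies all the clues, so badge ∉ drawer-South.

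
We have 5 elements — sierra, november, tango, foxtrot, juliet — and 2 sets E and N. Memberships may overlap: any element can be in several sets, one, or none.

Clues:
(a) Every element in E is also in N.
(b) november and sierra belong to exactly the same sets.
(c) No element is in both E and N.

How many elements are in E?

0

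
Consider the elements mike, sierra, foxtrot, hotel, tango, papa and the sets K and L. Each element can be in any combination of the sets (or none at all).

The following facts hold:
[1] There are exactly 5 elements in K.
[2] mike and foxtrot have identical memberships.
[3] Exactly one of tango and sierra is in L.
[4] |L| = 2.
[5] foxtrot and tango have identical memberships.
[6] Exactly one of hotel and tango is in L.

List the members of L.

L = {hotel, sierra}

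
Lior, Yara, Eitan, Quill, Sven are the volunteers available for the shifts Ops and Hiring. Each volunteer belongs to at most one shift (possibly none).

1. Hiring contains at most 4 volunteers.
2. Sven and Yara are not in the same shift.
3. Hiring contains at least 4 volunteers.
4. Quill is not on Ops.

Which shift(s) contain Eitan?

Eitan: Hiring

From (4): Quill ∉ Ops.
Suppose Eitan ∈ Ops: no assignment then satisfies all the clues, so Eitan ∉ Ops.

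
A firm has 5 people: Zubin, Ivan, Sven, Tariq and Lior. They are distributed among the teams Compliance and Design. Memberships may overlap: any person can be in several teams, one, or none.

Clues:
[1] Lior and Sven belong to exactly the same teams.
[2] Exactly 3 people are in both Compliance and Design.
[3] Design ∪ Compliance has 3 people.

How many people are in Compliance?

3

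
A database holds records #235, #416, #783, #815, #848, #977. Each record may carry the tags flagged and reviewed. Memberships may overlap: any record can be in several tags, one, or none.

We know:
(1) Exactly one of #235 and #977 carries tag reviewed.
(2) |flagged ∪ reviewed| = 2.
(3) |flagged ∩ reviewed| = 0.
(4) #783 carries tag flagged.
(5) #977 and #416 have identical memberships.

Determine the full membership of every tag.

flagged = {#783}; reviewed = {#235}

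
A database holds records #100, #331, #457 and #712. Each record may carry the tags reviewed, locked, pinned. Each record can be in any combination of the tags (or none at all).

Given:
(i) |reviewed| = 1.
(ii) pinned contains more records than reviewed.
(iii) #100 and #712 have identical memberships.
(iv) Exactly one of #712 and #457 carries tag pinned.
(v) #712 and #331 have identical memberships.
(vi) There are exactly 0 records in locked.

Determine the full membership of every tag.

reviewed = {#457}; locked = {}; pinned = {#100, #331, #712}

(vi): locked already has 0, so the rest are out.
Suppose #100 ∈ reviewed: no assignment then satisfies all the clues, so #100 ∉ reviewed.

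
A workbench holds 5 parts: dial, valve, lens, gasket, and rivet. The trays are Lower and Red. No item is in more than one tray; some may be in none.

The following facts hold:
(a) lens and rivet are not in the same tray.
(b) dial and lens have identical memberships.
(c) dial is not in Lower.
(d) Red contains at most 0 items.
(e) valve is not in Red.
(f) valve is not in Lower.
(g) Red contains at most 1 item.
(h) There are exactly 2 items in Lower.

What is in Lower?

From (c): dial ∉ Lower.
From (e): valve ∉ Red.
From (f): valve ∉ Lower.
(b): lens matches dial: lens ∉ Lower.
(d): Red already has 0, so the rest are out.
(h): only 2 candidates remain for Lower, so all are in.

Lower = {gasket, rivet}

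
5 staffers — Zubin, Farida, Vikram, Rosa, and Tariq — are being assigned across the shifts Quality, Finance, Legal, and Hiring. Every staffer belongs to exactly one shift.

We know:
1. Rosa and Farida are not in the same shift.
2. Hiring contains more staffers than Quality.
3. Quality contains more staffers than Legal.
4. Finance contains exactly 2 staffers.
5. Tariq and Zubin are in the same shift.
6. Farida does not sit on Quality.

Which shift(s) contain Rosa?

From (6): Farida ∉ Quality.
Suppose Rosa ∉ Quality: no assignment then satisfies all the clues, so Rosa ∈ Quality.

Rosa: Quality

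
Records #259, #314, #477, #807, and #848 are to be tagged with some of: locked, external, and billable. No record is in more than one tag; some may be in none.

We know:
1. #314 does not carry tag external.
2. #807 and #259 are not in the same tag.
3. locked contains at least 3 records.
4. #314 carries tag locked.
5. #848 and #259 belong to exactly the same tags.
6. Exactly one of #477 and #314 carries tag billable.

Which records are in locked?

locked = {#259, #314, #848}

From (1): #314 ∉ external.
From (4): #314 ∈ locked.
(6) (exactly one): #477 ∈ billable.
Suppose #259 ∉ locked: no assignment then satisfies all the clues, so #259 ∈ locked.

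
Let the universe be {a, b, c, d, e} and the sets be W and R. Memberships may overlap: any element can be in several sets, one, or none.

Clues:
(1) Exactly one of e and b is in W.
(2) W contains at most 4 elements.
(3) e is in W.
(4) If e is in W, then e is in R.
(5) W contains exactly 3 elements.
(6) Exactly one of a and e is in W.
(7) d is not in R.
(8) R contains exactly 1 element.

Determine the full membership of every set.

W = {c, d, e}; R = {e}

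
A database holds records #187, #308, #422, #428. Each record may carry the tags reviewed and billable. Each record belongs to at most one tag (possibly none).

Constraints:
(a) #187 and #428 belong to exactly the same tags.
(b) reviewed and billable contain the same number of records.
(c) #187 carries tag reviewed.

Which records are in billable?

billable = {#308, #422}

From (c): #187 ∈ reviewed.
(a): #428 matches #187: #428 ∈ reviewed.
Suppose #308 ∉ billable: no assignment then satisfies all the clues, so #308 ∈ billable.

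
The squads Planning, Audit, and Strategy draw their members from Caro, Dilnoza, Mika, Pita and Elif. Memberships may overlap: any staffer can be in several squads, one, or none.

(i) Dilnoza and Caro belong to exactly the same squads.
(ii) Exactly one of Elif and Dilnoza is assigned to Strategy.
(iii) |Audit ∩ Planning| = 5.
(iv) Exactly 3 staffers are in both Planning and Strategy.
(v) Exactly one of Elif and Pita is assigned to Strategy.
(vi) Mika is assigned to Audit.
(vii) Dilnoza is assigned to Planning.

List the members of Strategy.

Strategy = {Caro, Dilnoza, Pita}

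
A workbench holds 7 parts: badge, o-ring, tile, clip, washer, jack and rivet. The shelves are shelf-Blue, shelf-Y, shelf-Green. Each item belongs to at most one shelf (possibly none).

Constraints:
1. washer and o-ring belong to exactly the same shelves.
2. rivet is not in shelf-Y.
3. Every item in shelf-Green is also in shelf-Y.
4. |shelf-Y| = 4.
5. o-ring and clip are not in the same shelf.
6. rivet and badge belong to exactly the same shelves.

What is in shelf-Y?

shelf-Y = {jack, o-ring, tile, washer}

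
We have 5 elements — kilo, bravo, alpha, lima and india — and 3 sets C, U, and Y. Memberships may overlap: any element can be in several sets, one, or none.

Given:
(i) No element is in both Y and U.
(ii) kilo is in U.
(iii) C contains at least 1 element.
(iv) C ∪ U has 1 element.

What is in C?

C = {kilo}

From (ii): kilo ∈ U.
(i) (disjoint): kilo ∉ Y.
Suppose kilo ∉ C: no assignment then satisfies all the clues, so kilo ∈ C.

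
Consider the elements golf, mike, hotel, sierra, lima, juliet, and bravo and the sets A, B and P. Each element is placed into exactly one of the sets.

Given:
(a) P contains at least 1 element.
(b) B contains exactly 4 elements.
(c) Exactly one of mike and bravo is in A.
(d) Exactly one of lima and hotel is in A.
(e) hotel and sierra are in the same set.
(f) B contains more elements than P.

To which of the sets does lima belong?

lima: A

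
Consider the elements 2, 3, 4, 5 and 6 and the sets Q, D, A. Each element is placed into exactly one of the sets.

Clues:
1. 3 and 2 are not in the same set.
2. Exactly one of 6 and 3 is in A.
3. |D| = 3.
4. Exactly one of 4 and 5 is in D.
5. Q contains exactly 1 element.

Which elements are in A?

A = {3}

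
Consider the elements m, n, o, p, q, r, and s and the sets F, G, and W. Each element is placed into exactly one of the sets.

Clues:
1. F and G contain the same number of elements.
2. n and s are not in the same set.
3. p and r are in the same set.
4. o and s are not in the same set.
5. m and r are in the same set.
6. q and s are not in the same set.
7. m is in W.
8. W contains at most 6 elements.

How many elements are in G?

1

From (7): m ∈ W.
(5): r matches m: r ∉ F.
(5): r matches m: r ∉ G.
(5): r matches m: r ∈ W.
(3): p matches r: p ∉ F.
(3): p matches r: p ∉ G.
(3): p matches r: p ∈ W.
Suppose s ∈ W: no assignment then satisfies all the clues, so s ∉ W.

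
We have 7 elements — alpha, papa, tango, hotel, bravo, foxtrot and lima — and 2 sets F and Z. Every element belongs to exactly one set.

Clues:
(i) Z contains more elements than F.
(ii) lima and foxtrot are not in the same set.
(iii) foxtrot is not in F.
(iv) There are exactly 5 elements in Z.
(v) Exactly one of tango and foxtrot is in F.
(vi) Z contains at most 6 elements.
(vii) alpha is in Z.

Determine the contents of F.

F = {lima, tango}

From (iii): foxtrot ∉ F.
From (vii): alpha ∈ Z.
(v) (exactly one): tango ∈ F.
Only one set left: foxtrot ∈ Z.
(ii): lima ∉ Z.
(iv): only 5 candidates remain for Z, so all are in.
Only one set left: lima ∈ F.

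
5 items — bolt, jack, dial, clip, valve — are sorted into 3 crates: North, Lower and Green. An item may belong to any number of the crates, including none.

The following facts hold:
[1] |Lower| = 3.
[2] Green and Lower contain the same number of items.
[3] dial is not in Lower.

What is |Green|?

3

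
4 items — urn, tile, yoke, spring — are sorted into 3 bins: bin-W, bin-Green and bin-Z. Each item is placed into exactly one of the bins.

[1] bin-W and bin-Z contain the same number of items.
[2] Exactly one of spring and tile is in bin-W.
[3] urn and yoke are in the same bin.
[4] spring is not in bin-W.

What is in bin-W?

From (4): spring ∉ bin-W.
(2) (exactly one): tile ∈ bin-W.
Suppose urn ∈ bin-W: no assignment then satisfies all the clues, so urn ∉ bin-W.

bin-W = {tile}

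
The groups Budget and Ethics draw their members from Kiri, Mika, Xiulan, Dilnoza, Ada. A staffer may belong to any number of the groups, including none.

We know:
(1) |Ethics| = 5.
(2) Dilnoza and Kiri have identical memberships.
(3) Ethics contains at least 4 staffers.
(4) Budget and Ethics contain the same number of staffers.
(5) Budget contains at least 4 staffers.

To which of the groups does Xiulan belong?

(1): only 5 candidates remain for Ethics, so all are in.
Suppose Xiulan ∉ Budget: no assignment then satisfies all the clues, so Xiulan ∈ Budget.

Xiulan: Budget, Ethics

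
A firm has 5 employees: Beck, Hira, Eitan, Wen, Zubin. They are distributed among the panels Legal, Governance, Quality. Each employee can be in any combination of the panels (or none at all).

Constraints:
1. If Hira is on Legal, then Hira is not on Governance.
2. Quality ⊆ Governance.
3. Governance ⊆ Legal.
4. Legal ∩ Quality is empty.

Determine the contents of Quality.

Quality = {}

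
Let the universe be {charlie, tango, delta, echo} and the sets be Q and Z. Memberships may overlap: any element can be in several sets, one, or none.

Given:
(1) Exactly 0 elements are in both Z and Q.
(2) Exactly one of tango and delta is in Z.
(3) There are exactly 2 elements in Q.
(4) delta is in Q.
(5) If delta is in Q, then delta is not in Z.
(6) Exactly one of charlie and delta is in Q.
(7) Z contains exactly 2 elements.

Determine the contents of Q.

Q = {delta, echo}

From (4): delta ∈ Q.
(5): delta ∉ Z.
(6) (exactly one): charlie ∉ Q.
(2) (exactly one): tango ∈ Z.
Suppose tango ∈ Q: no assignment then satisfies all the clues, so tango ∉ Q.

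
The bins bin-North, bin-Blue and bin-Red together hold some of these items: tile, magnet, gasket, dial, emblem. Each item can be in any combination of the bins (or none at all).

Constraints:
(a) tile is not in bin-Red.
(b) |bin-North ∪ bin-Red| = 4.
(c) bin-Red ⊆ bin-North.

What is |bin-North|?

4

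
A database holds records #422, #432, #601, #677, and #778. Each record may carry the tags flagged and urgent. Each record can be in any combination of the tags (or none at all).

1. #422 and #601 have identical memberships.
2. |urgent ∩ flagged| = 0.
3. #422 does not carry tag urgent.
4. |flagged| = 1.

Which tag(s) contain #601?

From (3): #422 ∉ urgent.
(1): #601 matches #422: #601 ∉ urgent.
Suppose #601 ∈ flagged: no assignment then satisfies all the clues, so #601 ∉ flagged.

#601: none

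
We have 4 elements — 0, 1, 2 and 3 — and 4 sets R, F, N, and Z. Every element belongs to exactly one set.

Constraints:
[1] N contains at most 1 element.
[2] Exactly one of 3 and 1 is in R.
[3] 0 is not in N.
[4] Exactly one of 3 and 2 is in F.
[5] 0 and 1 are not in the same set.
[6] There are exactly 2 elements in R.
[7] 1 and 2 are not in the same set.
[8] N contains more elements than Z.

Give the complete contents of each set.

From (3): 0 ∉ N.
Suppose 0 ∉ R: no assignment then satisfies all the clues, so 0 ∈ R.

R = {0, 3}; F = {2}; N = {1}; Z = {}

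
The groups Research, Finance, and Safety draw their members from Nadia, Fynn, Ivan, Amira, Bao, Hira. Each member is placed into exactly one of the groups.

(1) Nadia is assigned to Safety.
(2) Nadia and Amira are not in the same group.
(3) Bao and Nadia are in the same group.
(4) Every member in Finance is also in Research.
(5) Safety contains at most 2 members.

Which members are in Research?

Research = {Amira, Fynn, Hira, Ivan}

From (1): Nadia ∈ Safety.
(2): Amira ∉ Safety.
(3): Bao matches Nadia: Bao ∉ Research.
(3): Bao matches Nadia: Bao ∉ Finance.
(3): Bao matches Nadia: Bao ∈ Safety.
(5): Safety already has 2, so the rest are out.
Suppose Fynn ∉ Research: no assignment then satisfies all the clues, so Fynn ∈ Research.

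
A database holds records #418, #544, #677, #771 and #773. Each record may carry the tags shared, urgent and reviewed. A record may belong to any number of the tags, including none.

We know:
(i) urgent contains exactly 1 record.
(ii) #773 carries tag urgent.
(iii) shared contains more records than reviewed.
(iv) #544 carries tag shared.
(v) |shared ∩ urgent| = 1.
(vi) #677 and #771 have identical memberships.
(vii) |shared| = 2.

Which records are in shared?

shared = {#544, #773}

From (ii): #773 ∈ urgent.
From (iv): #544 ∈ shared.
(i): urgent already has 1, so the rest are out.
Suppose #418 ∈ shared: no assignment then satisfies all the clues, so #418 ∉ shared.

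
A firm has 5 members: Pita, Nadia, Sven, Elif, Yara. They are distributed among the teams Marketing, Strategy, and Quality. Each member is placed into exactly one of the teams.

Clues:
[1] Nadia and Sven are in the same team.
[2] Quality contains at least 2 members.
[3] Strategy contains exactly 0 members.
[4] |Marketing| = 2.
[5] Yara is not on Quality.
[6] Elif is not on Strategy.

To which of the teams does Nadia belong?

Nadia: Quality

From (5): Yara ∉ Quality.
From (6): Elif ∉ Strategy.
(3): Strategy already has 0, so the rest are out.
Only one team left: Yara ∈ Marketing.
Suppose Nadia ∈ Marketing: no assignment then satisfies all the clues, so Nadia ∉ Marketing.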